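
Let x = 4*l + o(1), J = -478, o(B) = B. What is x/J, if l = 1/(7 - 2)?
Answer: -9/2390 ≈ -0.0037657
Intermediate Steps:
l = ⅕ (l = 1/5 = ⅕ ≈ 0.20000)
x = 9/5 (x = 4*(⅕) + 1 = ⅘ + 1 = 9/5 ≈ 1.8000)
x/J = (9/5)/(-478) = (9/5)*(-1/478) = -9/2390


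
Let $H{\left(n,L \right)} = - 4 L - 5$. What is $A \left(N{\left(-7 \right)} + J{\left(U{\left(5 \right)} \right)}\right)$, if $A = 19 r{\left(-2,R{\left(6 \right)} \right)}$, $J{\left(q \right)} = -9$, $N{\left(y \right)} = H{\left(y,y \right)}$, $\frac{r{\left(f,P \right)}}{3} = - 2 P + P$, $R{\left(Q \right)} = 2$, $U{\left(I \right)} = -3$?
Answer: $-1596$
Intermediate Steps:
$r{\left(f,P \right)} = - 3 P$ ($r{\left(f,P \right)} = 3 \left(- 2 P + P\right) = 3 \left(- P\right) = - 3 P$)
$H{\left(n,L \right)} = -5 - 4 L$
$N{\left(y \right)} = -5 - 4 y$
$A = -114$ ($A = 19 \left(\left(-3\right) 2\right) = 19 \left(-6\right) = -114$)
$A \left(N{\left(-7 \right)} + J{\left(U{\left(5 \right)} \right)}\right) = - 114 \left(\left(-5 - -28\right) - 9\right) = - 114 \left(\left(-5 + 28\right) - 9\right) = - 114 \left(23 - 9\right) = \left(-114\right) 14 = -1596$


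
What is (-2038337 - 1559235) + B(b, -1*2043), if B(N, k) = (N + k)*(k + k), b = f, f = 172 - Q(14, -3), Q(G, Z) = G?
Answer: 4104538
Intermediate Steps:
f = 158 (f = 172 - 1*14 = 172 - 14 = 158)
b = 158
B(N, k) = 2*k*(N + k) (B(N, k) = (N + k)*(2*k) = 2*k*(N + k))
(-2038337 - 1559235) + B(b, -1*2043) = (-2038337 - 1559235) + 2*(-1*2043)*(158 - 1*2043) = -3597572 + 2*(-2043)*(158 - 2043) = -3597572 + 2*(-2043)*(-1885) = -3597572 + 7702110 = 4104538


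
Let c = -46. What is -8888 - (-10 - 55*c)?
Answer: -11408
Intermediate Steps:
-8888 - (-10 - 55*c) = -8888 - (-10 - 55*(-46)) = -8888 - (-10 + 2530) = -8888 - 1*2520 = -8888 - 2520 = -11408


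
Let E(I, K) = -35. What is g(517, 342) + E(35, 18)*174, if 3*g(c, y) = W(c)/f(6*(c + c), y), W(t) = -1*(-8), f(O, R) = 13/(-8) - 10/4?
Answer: -602974/99 ≈ -6090.6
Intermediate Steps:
f(O, R) = -33/8 (f(O, R) = 13*(-⅛) - 10*¼ = -13/8 - 5/2 = -33/8)
W(t) = 8
g(c, y) = -64/99 (g(c, y) = (8/(-33/8))/3 = (8*(-8/33))/3 = (⅓)*(-64/33) = -64/99)
g(517, 342) + E(35, 18)*174 = -64/99 - 35*174 = -64/99 - 6090 = -602974/99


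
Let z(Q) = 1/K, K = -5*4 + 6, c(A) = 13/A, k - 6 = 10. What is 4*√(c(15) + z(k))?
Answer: 2*√35070/105 ≈ 3.5670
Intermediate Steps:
k = 16 (k = 6 + 10 = 16)
K = -14 (K = -20 + 6 = -14)
z(Q) = -1/14 (z(Q) = 1/(-14) = -1/14)
4*√(c(15) + z(k)) = 4*√(13/15 - 1/14) = 4*√(167/210) = 4*(√35070/210) = 2*√35070/105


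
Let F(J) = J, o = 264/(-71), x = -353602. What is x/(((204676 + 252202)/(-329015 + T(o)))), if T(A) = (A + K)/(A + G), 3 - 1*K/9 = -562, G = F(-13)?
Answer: 69111789538376/271157093 ≈ 2.5488e+5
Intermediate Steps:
o = -264/71 (o = 264*(-1/71) = -264/71 ≈ -3.7183)
G = -13
K = 5085 (K = 27 - 9*(-562) = 27 + 5058 = 5085)
T(A) = (5085 + A)/(-13 + A) (T(A) = (A + 5085)/(A - 13) = (5085 + A)/(-13 + A))
x/(((204676 + 252202)/(-329015 + T(o)))) = -353602*(-329015 + (5085 - 264/71)/(-13 - 264/71))/(204676 + 252202) = -353602/(456878/(-329015 + (360771/71)/(-1187/71))) = -353602/(456878/(-329015 - 71/1187*360771/71)) = -353602/(456878/(-329015 - 360771/1187)) = -353602/(456878/(-390901576/1187)) = -353602/(456878*(-1187/390901576)) = -353602/(-271157093/195450788) = -353602*(-195450788/271157093) = 69111789538376/271157093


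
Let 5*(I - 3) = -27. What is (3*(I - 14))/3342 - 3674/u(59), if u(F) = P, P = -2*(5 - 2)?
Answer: 5115922/8355 ≈ 612.32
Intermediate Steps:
I = -12/5 (I = 3 + (1/5)*(-27) = 3 - 27/5 = -12/5 ≈ -2.4000)
P = -6 (P = -2*3 = -6)
u(F) = -6
(3*(I - 14))/3342 - 3674/u(59) = (3*(-12/5 - 14))/3342 - 3674/(-6) = (3*(-82/5))*(1/3342) - 3674*(-1/6) = -246/5*1/3342 + 1837/3 = -41/2785 + 1837/3 = 5115922/8355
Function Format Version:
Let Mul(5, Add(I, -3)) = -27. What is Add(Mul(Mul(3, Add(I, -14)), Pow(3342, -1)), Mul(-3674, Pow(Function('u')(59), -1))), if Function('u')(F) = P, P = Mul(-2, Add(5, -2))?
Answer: Rational(5115922, 8355) ≈ 612.32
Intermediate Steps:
I = Rational(-12, 5) (I = Add(3, Mul(Rational(1, 5), -27)) = Add(3, Rational(-27, 5)) = Rational(-12, 5) ≈ -2.4000)
P = -6 (P = Mul(-2, 3) = -6)
Function('u')(F) = -6
Add(Mul(Mul(3, Add(I, -14)), Pow(3342, -1)), Mul(-3674, Pow(Function('u')(59), -1))) = Add(Mul(Mul(3, Add(Rational(-12, 5), -14)), Pow(3342, -1)), Mul(-3674, Pow(-6, -1))) = Add(Mul(Mul(3, Rational(-82, 5)), Rational(1, 3342)), Mul(-3674, Rational(-1, 6))) = Add(Mul(Rational(-246, 5), Rational(1, 3342)), Rational(1837, 3)) = Add(Rational(-41, 2785), Rational(1837, 3)) = Rational(5115922, 8355)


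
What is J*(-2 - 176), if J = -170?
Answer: 30260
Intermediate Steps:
J*(-2 - 176) = -170*(-2 - 176) = -170*(-178) = 30260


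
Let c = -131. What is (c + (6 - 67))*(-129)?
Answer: 24768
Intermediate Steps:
(c + (6 - 67))*(-129) = (-131 + (6 - 67))*(-129) = (-131 - 61)*(-129) = -192*(-129) = 24768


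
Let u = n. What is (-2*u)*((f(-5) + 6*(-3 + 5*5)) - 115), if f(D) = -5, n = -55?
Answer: 1320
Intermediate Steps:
u = -55
(-2*u)*((f(-5) + 6*(-3 + 5*5)) - 115) = (-2*(-55))*((-5 + 6*(-3 + 5*5)) - 115) = 110*((-5 + 6*(-3 + 25)) - 115) = 110*((-5 + 6*22) - 115) = 110*((-5 + 132) - 115) = 110*(127 - 115) = 110*12 = 1320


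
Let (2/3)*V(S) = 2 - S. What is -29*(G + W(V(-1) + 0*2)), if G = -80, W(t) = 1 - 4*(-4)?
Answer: 1827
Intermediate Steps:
V(S) = 3 - 3*S/2 (V(S) = 3*(2 - S)/2 = 3 - 3*S/2)
W(t) = 17 (W(t) = 1 + 16 = 17)
-29*(G + W(V(-1) + 0*2)) = -29*(-80 + 17) = -29*(-63) = 1827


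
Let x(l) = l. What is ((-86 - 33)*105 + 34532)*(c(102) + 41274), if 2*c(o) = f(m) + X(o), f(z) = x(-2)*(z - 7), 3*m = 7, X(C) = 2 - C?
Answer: 2725668382/3 ≈ 9.0856e+8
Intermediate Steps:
m = 7/3 (m = (1/3)*7 = 7/3 ≈ 2.3333)
f(z) = 14 - 2*z (f(z) = -2*(z - 7) = -2*(-7 + z) = 14 - 2*z)
c(o) = 17/3 - o/2 (c(o) = ((14 - 2*7/3) + (2 - o))/2 = ((14 - 14/3) + (2 - o))/2 = (28/3 + (2 - o))/2 = (34/3 - o)/2 = 17/3 - o/2)
((-86 - 33)*105 + 34532)*(c(102) + 41274) = ((-86 - 33)*105 + 34532)*((17/3 - 1/2*102) + 41274) = (-119*105 + 34532)*((17/3 - 51) + 41274) = (-12495 + 34532)*(-136/3 + 41274) = 22037*(123686/3) = 2725668382/3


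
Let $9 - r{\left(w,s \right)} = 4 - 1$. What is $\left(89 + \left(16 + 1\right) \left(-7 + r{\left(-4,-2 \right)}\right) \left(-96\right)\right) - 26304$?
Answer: $-24583$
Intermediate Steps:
$r{\left(w,s \right)} = 6$ ($r{\left(w,s \right)} = 9 - \left(4 - 1\right) = 9 - 3 = 6$)
$\left(89 + \left(16 + 1\right) \left(-7 + r{\left(-4,-2 \right)}\right) \left(-96\right)\right) - 26304 = \left(89 + \left(16 + 1\right) \left(-7 + 6\right) \left(-96\right)\right) - 26304 = \left(89 + 17 \left(-1\right) \left(-96\right)\right) - 26304 = \left(89 - -1632\right) - 26304 = \left(89 + 1632\right) - 26304 = 1721 - 26304 = -24583$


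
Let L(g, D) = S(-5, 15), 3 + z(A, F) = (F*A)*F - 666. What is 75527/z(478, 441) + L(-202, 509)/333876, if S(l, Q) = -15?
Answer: 7940744639/10345843323708 ≈ 0.00076753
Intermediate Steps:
z(A, F) = -669 + A*F**2 (z(A, F) = -3 + ((F*A)*F - 666) = -3 + ((A*F)*F - 666) = -3 + (A*F**2 - 666) = -3 + (-666 + A*F**2) = -669 + A*F**2)
L(g, D) = -15
75527/z(478, 441) + L(-202, 509)/333876 = 75527/(-669 + 478*441**2) - 15/333876 = 75527/(-669 + 478*194481) - 15*1/333876 = 75527/(-669 + 92961918) - 5/111292 = 75527/92961249 - 5/111292 = 7940744639/10345843323708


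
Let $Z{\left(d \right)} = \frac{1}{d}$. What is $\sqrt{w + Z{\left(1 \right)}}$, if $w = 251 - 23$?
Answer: $\sqrt{229} \approx 15.133$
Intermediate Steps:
$w = 228$ ($w = 251 - 23 = 228$)
$\sqrt{w + Z{\left(1 \right)}} = \sqrt{228 + 1^{-1}} = \sqrt{228 + 1} = \sqrt{229}$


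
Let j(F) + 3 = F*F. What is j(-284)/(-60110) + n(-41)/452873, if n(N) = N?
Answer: -36528030579/27222196030 ≈ -1.3418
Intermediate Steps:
j(F) = -3 + F² (j(F) = -3 + F*F = -3 + F²)
j(-284)/(-60110) + n(-41)/452873 = (-3 + (-284)²)/(-60110) - 41/452873 = (-3 + 80656)*(-1/60110) - 41*1/452873 = 80653*(-1/60110) - 41/452873 = -80653/60110 - 41/452873 = -36528030579/27222196030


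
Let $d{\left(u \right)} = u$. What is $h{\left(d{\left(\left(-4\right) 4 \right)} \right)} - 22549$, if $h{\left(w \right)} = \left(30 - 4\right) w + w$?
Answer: $-22981$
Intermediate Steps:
$h{\left(w \right)} = 27 w$ ($h{\left(w \right)} = \left(30 - 4\right) w + w = 26 w + w = 27 w$)
$h{\left(d{\left(\left(-4\right) 4 \right)} \right)} - 22549 = 27 \left(\left(-4\right) 4\right) - 22549 = 27 \left(-16\right) - 22549 = -432 - 22549 = -22981$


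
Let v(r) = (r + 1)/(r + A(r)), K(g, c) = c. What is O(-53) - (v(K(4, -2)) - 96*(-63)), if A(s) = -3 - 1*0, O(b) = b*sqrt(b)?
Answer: -30241/5 - 53*I*sqrt(53) ≈ -6048.2 - 385.85*I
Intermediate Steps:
O(b) = b**(3/2)
A(s) = -3 (A(s) = -3 + 0 = -3)
v(r) = (1 + r)/(-3 + r) (v(r) = (r + 1)/(r - 3) = (1 + r)/(-3 + r))
O(-53) - (v(K(4, -2)) - 96*(-63)) = (-53)**(3/2) - ((1 - 2)/(-3 - 2) - 96*(-63)) = -53*I*sqrt(53) - (-1/(-5) + 6048) = -53*I*sqrt(53) - (-1/5*(-1) + 6048) = -53*I*sqrt(53) - (1/5 + 6048) = -53*I*sqrt(53) - 1*30241/5 = -53*I*sqrt(53) - 30241/5 = -30241/5 - 53*I*sqrt(53)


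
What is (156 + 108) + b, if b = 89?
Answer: 353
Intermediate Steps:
(156 + 108) + b = (156 + 108) + 89 = 264 + 89 = 353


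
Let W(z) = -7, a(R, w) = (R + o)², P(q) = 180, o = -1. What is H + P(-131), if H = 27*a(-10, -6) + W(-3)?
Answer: 3440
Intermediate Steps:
a(R, w) = (-1 + R)² (a(R, w) = (R - 1)² = (-1 + R)²)
H = 3260 (H = 27*(-1 - 10)² - 7 = 27*(-11)² - 7 = 27*121 - 7 = 3267 - 7 = 3260)
H + P(-131) = 3260 + 180 = 3440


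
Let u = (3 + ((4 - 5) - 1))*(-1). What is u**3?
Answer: -1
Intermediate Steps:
u = -1 (u = (3 + (-1 - 1))*(-1) = (3 - 2)*(-1) = 1*(-1) = -1)
u**3 = (-1)**3 = -1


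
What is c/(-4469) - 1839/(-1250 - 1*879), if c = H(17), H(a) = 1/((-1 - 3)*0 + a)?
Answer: 139712218/161746517 ≈ 0.86377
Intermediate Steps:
H(a) = 1/a (H(a) = 1/(-4*0 + a) = 1/(0 + a) = 1/a)
c = 1/17 ≈ 0.058824
c/(-4469) - 1839/(-1250 - 1*879) = (1/17)/(-4469) - 1839/(-1250 - 1*879) = (1/17)*(-1/4469) - 1839/(-1250 - 879) = -1/75973 - 1839/(-2129) = -1/75973 - 1839*(-1/2129) = -1/75973 + 1839/2129 = 139712218/161746517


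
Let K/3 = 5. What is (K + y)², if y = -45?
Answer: 900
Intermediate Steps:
K = 15 (K = 3*5 = 15)
(K + y)² = (15 - 45)² = (-30)² = 900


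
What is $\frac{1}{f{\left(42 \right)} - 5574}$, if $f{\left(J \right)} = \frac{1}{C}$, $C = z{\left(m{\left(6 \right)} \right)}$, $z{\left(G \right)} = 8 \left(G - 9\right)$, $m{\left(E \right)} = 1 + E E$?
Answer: $- \frac{224}{1248575} \approx -0.0001794$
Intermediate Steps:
$m{\left(E \right)} = 1 + E^{2}$
$z{\left(G \right)} = -72 + 8 G$ ($z{\left(G \right)} = 8 \left(-9 + G\right) = -72 + 8 G$)
$C = 224$ ($C = -72 + 8 \left(1 + 6^{2}\right) = -72 + 8 \left(1 + 36\right) = -72 + 8 \cdot 37 = -72 + 296 = 224$)
$f{\left(J \right)} = \frac{1}{224}$
$\frac{1}{f{\left(42 \right)} - 5574} = \frac{1}{\frac{1}{224} - 5574} = \frac{1}{- \frac{1248575}{224}} = - \frac{224}{1248575}$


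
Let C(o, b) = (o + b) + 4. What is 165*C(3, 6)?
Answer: 2145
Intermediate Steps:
C(o, b) = 4 + b + o (C(o, b) = (b + o) + 4 = 4 + b + o)
165*C(3, 6) = 165*(4 + 6 + 3) = 165*13 = 2145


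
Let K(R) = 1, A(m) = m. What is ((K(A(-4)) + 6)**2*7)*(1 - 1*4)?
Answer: -1029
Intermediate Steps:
((K(A(-4)) + 6)**2*7)*(1 - 1*4) = ((1 + 6)**2*7)*(1 - 1*4) = (7**2*7)*(1 - 4) = (49*7)*(-3) = 343*(-3) = -1029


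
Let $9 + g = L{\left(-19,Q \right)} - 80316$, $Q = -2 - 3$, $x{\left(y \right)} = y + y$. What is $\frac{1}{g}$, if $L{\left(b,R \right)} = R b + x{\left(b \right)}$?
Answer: $- \frac{1}{80268} \approx -1.2458 \cdot 10^{-5}$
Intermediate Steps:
$x{\left(y \right)} = 2 y$
$Q = -5$ ($Q = -2 - 3 = -5$)
$L{\left(b,R \right)} = 2 b + R b$ ($L{\left(b,R \right)} = R b + 2 b = 2 b + R b$)
$g = -80268$ ($g = -9 - \left(80316 + 19 \left(2 - 5\right)\right) = -9 - 80259 = -80268$)
$\frac{1}{g} = \frac{1}{-80268} = - \frac{1}{80268}$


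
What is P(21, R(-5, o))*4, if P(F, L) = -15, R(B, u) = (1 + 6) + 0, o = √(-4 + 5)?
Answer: -60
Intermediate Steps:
o = 1 (o = √1 = 1)
R(B, u) = 7 (R(B, u) = 7 + 0 = 7)
P(21, R(-5, o))*4 = -15*4 = -60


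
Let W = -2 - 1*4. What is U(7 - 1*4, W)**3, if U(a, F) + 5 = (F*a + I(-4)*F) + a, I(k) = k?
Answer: 64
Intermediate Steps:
W = -6 (W = -2 - 4 = -6)
U(a, F) = -5 + a - 4*F + F*a (U(a, F) = -5 + ((F*a - 4*F) + a) = -5 + ((-4*F + F*a) + a) = -5 + (a - 4*F + F*a) = -5 + a - 4*F + F*a)
U(7 - 1*4, W)**3 = (-5 + (7 - 1*4) - 4*(-6) - 6*(7 - 1*4))**3 = (-5 + (7 - 4) + 24 - 6*(7 - 4))**3 = (-5 + 3 + 24 - 6*3)**3 = (-5 + 3 + 24 - 18)**3 = 4**3 = 64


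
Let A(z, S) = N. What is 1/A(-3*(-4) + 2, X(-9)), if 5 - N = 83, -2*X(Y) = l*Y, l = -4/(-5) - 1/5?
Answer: -1/78 ≈ -0.012821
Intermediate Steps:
l = ⅗ (l = -4*(-⅕) - 1*⅕ = ⅘ - ⅕ = ⅗ ≈ 0.60000)
X(Y) = -3*Y/10
N = -78 (N = 5 - 1*83 = 5 - 83 = -78)
A(z, S) = -78
1/A(-3*(-4) + 2, X(-9)) = 1/(-78) = -1/78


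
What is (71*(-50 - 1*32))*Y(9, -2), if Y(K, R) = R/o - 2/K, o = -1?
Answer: -93152/9 ≈ -10350.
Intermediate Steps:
Y(K, R) = -R - 2/K (Y(K, R) = R/(-1) - 2/K = R*(-1) - 2/K = -R - 2/K)
(71*(-50 - 1*32))*Y(9, -2) = (71*(-50 - 1*32))*(-1*(-2) - 2/9) = (71*(-50 - 32))*(2 - 2*⅑) = (71*(-82))*(2 - 2/9) = -5822*16/9 = -93152/9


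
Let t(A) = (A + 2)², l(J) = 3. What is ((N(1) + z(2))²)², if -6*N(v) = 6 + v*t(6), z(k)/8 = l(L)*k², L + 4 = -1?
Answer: 4097152081/81 ≈ 5.0582e+7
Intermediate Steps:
L = -5 (L = -4 - 1 = -5)
z(k) = 24*k² (z(k) = 8*(3*k²) = 24*k²)
t(A) = (2 + A)²
N(v) = -1 - 32*v/3 (N(v) = -(6 + v*(2 + 6)²)/6 = -(6 + v*8²)/6 = -(6 + v*64)/6 = -(6 + 64*v)/6 = -1 - 32*v/3)
((N(1) + z(2))²)² = (((-1 - 32/3*1) + 24*2²)²)² = (((-1 - 32/3) + 24*4)²)² = ((-35/3 + 96)²)² = ((253/3)²)² = (64009/9)² = 4097152081/81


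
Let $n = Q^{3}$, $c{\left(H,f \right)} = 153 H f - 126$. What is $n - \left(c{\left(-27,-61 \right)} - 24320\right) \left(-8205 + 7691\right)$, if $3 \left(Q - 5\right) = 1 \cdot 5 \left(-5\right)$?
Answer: $\frac{3157868510}{27} \approx 1.1696 \cdot 10^{8}$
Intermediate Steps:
$Q = - \frac{10}{3}$ ($Q = 5 + \frac{1 \cdot 5 \left(-5\right)}{3} = 5 + \frac{5 \left(-5\right)}{3} = 5 + \frac{1}{3} \left(-25\right) = 5 - \frac{25}{3} = - \frac{10}{3} \approx -3.3333$)
$c{\left(H,f \right)} = -126 + 153 H f$ ($c{\left(H,f \right)} = 153 H f - 126 = -126 + 153 H f$)
$n = - \frac{1000}{27}$ ($n = \left(- \frac{10}{3}\right)^{3} = - \frac{1000}{27} \approx -37.037$)
$n - \left(c{\left(-27,-61 \right)} - 24320\right) \left(-8205 + 7691\right) = - \frac{1000}{27} - \left(\left(-126 + 153 \left(-27\right) \left(-61\right)\right) - 24320\right) \left(-8205 + 7691\right) = - \frac{1000}{27} - \left(\left(-126 + 251991\right) - 24320\right) \left(-514\right) = - \frac{1000}{27} - \left(251865 - 24320\right) \left(-514\right) = - \frac{1000}{27} - 227545 \left(-514\right) = - \frac{1000}{27} - -116958130 = - \frac{1000}{27} + 116958130 = \frac{3157868510}{27}$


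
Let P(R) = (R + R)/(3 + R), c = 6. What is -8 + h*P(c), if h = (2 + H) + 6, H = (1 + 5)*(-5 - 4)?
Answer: -208/3 ≈ -69.333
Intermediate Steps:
H = -54 (H = 6*(-9) = -54)
h = -46 (h = (2 - 54) + 6 = -52 + 6 = -46)
P(R) = 2*R/(3 + R) (P(R) = (2*R)/(3 + R) = 2*R/(3 + R))
-8 + h*P(c) = -8 - 92*6/(3 + 6) = -8 - 92*6/9 = -8 - 46*4/3 = -8 - 184/3 = -208/3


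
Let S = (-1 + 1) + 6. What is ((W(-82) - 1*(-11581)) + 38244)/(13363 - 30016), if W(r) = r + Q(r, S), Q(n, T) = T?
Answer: -2369/793 ≈ -2.9874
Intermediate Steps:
S = 6 (S = 0 + 6 = 6)
W(r) = 6 + r (W(r) = r + 6 = 6 + r)
((W(-82) - 1*(-11581)) + 38244)/(13363 - 30016) = (((6 - 82) - 1*(-11581)) + 38244)/(13363 - 30016) = ((-76 + 11581) + 38244)/(-16653) = (11505 + 38244)*(-1/16653) = 49749*(-1/16653) = -2369/793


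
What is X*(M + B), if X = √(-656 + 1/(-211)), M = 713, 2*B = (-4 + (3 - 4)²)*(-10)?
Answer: 728*I*√29205987/211 ≈ 18646.0*I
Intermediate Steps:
B = 15 (B = ((-4 + (3 - 4)²)*(-10))/2 = ((-4 + (-1)²)*(-10))/2 = ((-4 + 1)*(-10))/2 = (-3*(-10))/2 = (½)*30 = 15)
X = I*√29205987/211 (X = √(-656 - 1/211) = √(-138417/211) = I*√29205987/211 ≈ 25.613*I)
X*(M + B) = (I*√29205987/211)*(713 + 15) = (I*√29205987/211)*728 = 728*I*√29205987/211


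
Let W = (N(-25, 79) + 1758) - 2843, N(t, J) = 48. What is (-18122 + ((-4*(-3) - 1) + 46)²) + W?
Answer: -15910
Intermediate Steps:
W = -1037 (W = (48 + 1758) - 2843 = 1806 - 2843 = -1037)
(-18122 + ((-4*(-3) - 1) + 46)²) + W = (-18122 + ((-4*(-3) - 1) + 46)²) - 1037 = (-18122 + ((12 - 1) + 46)²) - 1037 = (-18122 + (11 + 46)²) - 1037 = (-18122 + 57²) - 1037 = (-18122 + 3249) - 1037 = -14873 - 1037 = -15910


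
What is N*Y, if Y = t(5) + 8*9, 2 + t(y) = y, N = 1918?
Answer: 143850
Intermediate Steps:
t(y) = -2 + y
Y = 75 (Y = (-2 + 5) + 8*9 = 3 + 72 = 75)
N*Y = 1918*75 = 143850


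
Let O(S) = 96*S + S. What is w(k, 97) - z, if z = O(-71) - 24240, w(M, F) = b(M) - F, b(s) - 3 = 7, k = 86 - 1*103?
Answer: 31040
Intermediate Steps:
O(S) = 97*S
k = -17 (k = 86 - 103 = -17)
b(s) = 10 (b(s) = 3 + 7 = 10)
w(M, F) = 10 - F
z = -31127 (z = 97*(-71) - 24240 = -6887 - 24240 = -31127)
w(k, 97) - z = (10 - 1*97) - 1*(-31127) = (10 - 97) + 31127 = -87 + 31127 = 31040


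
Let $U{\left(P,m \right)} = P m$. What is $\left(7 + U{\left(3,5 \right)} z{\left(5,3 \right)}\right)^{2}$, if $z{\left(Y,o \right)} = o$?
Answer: $2704$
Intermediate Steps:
$\left(7 + U{\left(3,5 \right)} z{\left(5,3 \right)}\right)^{2} = \left(7 + 3 \cdot 5 \cdot 3\right)^{2} = \left(7 + 15 \cdot 3\right)^{2} = \left(7 + 45\right)^{2} = 52^{2} = 2704$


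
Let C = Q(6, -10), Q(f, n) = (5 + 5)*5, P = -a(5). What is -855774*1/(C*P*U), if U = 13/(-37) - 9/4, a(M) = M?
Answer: -63327276/48125 ≈ -1315.9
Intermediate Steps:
P = -5 (P = -1*5 = -5)
Q(f, n) = 50 (Q(f, n) = 10*5 = 50)
U = -385/148 (U = 13*(-1/37) - 9*¼ = -13/37 - 9/4 = -385/148 ≈ -2.6014)
C = 50
-855774*1/(C*P*U) = -855774/((50*(-385/148))*(-5)) = -855774/((-9625/74*(-5))) = -855774/48125/74 = -855774*74/48125 = -63327276/48125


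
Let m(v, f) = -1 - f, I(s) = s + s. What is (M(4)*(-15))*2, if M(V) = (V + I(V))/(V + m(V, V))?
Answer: 360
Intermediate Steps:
I(s) = 2*s
M(V) = -3*V (M(V) = (V + 2*V)/(V + (-1 - V)) = (3*V)/(-1) = (3*V)*(-1) = -3*V)
(M(4)*(-15))*2 = (-3*4*(-15))*2 = -12*(-15)*2 = 180*2 = 360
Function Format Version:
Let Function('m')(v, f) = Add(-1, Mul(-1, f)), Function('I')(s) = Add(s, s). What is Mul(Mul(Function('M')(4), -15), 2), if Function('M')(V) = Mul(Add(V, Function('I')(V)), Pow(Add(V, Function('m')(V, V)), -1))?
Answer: 360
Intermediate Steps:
Function('I')(s) = Mul(2, s)
Function('M')(V) = Mul(-3, V) (Function('M')(V) = Mul(Add(V, Mul(2, V)), Pow(Add(V, Add(-1, Mul(-1, V))), -1)) = Mul(Mul(3, V), Pow(-1, -1)) = Mul(Mul(3, V), -1) = Mul(-3, V))
Mul(Mul(Function('M')(4), -15), 2) = Mul(Mul(Mul(-3, 4), -15), 2) = Mul(Mul(-12, -15), 2) = Mul(180, 2) = 360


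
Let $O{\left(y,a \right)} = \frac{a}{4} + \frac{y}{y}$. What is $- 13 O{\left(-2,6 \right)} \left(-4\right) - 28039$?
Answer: $-27909$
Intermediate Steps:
$O{\left(y,a \right)} = 1 + \frac{a}{4}$ ($O{\left(y,a \right)} = a \frac{1}{4} + 1 = \frac{a}{4} + 1 = 1 + \frac{a}{4}$)
$- 13 O{\left(-2,6 \right)} \left(-4\right) - 28039 = - 13 \left(1 + \frac{1}{4} \cdot 6\right) \left(-4\right) - 28039 = - 13 \left(1 + \frac{3}{2}\right) \left(-4\right) - 28039 = \left(-13\right) \frac{5}{2} \left(-4\right) - 28039 = \left(- \frac{65}{2}\right) \left(-4\right) - 28039 = 130 - 28039 = -27909$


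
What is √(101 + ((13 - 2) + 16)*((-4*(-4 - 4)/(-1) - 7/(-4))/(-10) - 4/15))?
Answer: √70190/20 ≈ 13.247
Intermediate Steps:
√(101 + ((13 - 2) + 16)*((-4*(-4 - 4)/(-1) - 7/(-4))/(-10) - 4/15)) = √(101 + (11 + 16)*((-4*(-8)*(-1) - 7*(-¼))*(-⅒) - 4*1/15)) = √(101 + 27*((32*(-1) + 7/4)*(-⅒) - 4/15)) = √(101 + 27*((-32 + 7/4)*(-⅒) - 4/15)) = √(101 + 27*(-121/4*(-⅒) - 4/15)) = √(101 + 27*(121/40 - 4/15)) = √(101 + 27*(331/120)) = √(101 + 2979/40) = √(7019/40) = √70190/20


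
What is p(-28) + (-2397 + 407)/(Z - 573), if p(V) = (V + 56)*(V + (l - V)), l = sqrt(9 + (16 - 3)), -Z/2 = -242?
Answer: 1990/89 + 28*sqrt(22) ≈ 153.69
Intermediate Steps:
Z = 484 (Z = -2*(-242) = 484)
l = sqrt(22) (l = sqrt(9 + 13) = sqrt(22) ≈ 4.6904)
p(V) = sqrt(22)*(56 + V) (p(V) = (V + 56)*(V + (sqrt(22) - V)) = (56 + V)*sqrt(22) = sqrt(22)*(56 + V))
p(-28) + (-2397 + 407)/(Z - 573) = sqrt(22)*(56 - 28) + (-2397 + 407)/(484 - 573) = sqrt(22)*28 - 1990/(-89) = 28*sqrt(22) - 1990*(-1/89) = 28*sqrt(22) + 1990/89 = 1990/89 + 28*sqrt(22)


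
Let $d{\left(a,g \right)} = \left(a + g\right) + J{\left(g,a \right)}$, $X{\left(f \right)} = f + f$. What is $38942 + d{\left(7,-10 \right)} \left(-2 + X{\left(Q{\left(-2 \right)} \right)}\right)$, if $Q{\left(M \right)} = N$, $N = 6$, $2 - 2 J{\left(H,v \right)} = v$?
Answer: $38887$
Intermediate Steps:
$J{\left(H,v \right)} = 1 - \frac{v}{2}$
$Q{\left(M \right)} = 6$
$X{\left(f \right)} = 2 f$
$d{\left(a,g \right)} = 1 + g + \frac{a}{2}$ ($d{\left(a,g \right)} = \left(a + g\right) - \left(-1 + \frac{a}{2}\right) = 1 + g + \frac{a}{2}$)
$38942 + d{\left(7,-10 \right)} \left(-2 + X{\left(Q{\left(-2 \right)} \right)}\right) = 38942 + \left(1 - 10 + \frac{1}{2} \cdot 7\right) \left(-2 + 2 \cdot 6\right) = 38942 + \left(1 - 10 + \frac{7}{2}\right) \left(-2 + 12\right) = 38942 - 55 = 38887$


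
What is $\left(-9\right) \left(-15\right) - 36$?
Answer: $99$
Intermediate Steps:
$\left(-9\right) \left(-15\right) - 36 = 135 - 36 = 99$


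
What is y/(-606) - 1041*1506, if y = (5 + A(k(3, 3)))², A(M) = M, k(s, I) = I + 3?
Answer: -950054197/606 ≈ -1.5677e+6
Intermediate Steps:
k(s, I) = 3 + I
y = 121 (y = (5 + (3 + 3))² = (5 + 6)² = 11² = 121)
y/(-606) - 1041*1506 = 121/(-606) - 1041*1506 = 121*(-1/606) - 1567746 = -121/606 - 1567746 = -950054197/606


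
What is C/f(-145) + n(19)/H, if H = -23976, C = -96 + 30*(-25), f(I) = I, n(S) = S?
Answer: 20280941/3476520 ≈ 5.8337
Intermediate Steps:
C = -846 (C = -96 - 750 = -846)
C/f(-145) + n(19)/H = -846/(-145) + 19/(-23976) = -846*(-1/145) + 19*(-1/23976) = 846/145 - 19/23976 = 20280941/3476520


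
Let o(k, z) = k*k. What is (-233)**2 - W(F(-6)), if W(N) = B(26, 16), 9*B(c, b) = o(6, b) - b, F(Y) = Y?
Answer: 488581/9 ≈ 54287.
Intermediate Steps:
o(k, z) = k**2
B(c, b) = 4 - b/9 (B(c, b) = (6**2 - b)/9 = (36 - b)/9 = 4 - b/9)
W(N) = 20/9 (W(N) = 4 - 1/9*16 = 4 - 16/9 = 20/9)
(-233)**2 - W(F(-6)) = (-233)**2 - 1*20/9 = 54289 - 20/9 = 488581/9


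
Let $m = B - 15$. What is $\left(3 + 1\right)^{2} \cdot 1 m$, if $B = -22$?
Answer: $-592$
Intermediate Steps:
$m = -37$ ($m = -22 - 15 = -37$)
$\left(3 + 1\right)^{2} \cdot 1 m = \left(3 + 1\right)^{2} \cdot 1 \left(-37\right) = 4^{2} \cdot 1 \left(-37\right) = 16 \cdot 1 \left(-37\right) = 16 \left(-37\right) = -592$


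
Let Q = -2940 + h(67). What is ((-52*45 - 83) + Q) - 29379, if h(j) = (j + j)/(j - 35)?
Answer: -555805/16 ≈ -34738.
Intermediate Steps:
h(j) = 2*j/(-35 + j) (h(j) = (2*j)/(-35 + j) = 2*j/(-35 + j))
Q = -46973/16 (Q = -2940 + 2*67/(-35 + 67) = -2940 + 2*67/32 = -2940 + 2*67*(1/32) = -2940 + 67/16 = -46973/16 ≈ -2935.8)
((-52*45 - 83) + Q) - 29379 = ((-52*45 - 83) - 46973/16) - 29379 = ((-2340 - 83) - 46973/16) - 29379 = (-2423 - 46973/16) - 29379 = -85741/16 - 29379 = -555805/16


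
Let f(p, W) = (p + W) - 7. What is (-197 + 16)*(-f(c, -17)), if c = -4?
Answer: -5068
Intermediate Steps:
f(p, W) = -7 + W + p (f(p, W) = (W + p) - 7 = -7 + W + p)
(-197 + 16)*(-f(c, -17)) = (-197 + 16)*(-(-7 - 17 - 4)) = -(-181)*(-28) = -181*28 = -5068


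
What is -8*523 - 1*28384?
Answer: -32568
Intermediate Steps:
-8*523 - 1*28384 = -4184 - 28384 = -32568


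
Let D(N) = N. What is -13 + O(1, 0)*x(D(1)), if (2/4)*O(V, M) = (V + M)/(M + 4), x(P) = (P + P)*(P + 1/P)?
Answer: -11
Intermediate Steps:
x(P) = 2*P*(P + 1/P) (x(P) = (2*P)*(P + 1/P) = 2*P*(P + 1/P))
O(V, M) = 2*(M + V)/(4 + M) (O(V, M) = 2*((V + M)/(M + 4)) = 2*((M + V)/(4 + M)) = 2*(M + V)/(4 + M))
-13 + O(1, 0)*x(D(1)) = -13 + (2*(0 + 1)/(4 + 0))*(2 + 2*1²) = -13 + (2*1/4)*(2 + 2*1) = -13 + (2*(¼)*1)*(2 + 2) = -13 + (½)*4 = -13 + 2 = -11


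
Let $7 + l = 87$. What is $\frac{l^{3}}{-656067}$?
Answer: $- \frac{512000}{656067} \approx -0.78041$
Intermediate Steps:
$l = 80$ ($l = -7 + 87 = 80$)
$\frac{l^{3}}{-656067} = \frac{80^{3}}{-656067} = 512000 \left(- \frac{1}{656067}\right) = - \frac{512000}{656067}$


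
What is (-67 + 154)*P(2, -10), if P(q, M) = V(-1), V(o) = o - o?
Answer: 0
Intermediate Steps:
V(o) = 0
P(q, M) = 0
(-67 + 154)*P(2, -10) = (-67 + 154)*0 = 87*0 = 0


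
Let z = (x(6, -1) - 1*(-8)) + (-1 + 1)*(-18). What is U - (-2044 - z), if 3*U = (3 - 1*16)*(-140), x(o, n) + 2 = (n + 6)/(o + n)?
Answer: 7973/3 ≈ 2657.7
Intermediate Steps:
x(o, n) = -2 + (6 + n)/(n + o) (x(o, n) = -2 + (n + 6)/(o + n) = -2 + (6 + n)/(n + o))
z = 7 (z = ((6 - 1*(-1) - 2*6)/(-1 + 6) - 1*(-8)) + (-1 + 1)*(-18) = ((6 + 1 - 12)/5 + 8) + 0*(-18) = ((⅕)*(-5) + 8) + 0 = (-1 + 8) + 0 = 7 + 0 = 7)
U = 1820/3 (U = ((3 - 1*16)*(-140))/3 = ((3 - 16)*(-140))/3 = (-13*(-140))/3 = (⅓)*1820 = 1820/3 ≈ 606.67)
U - (-2044 - z) = 1820/3 - (-2044 - 1*7) = 1820/3 - (-2044 - 7) = 1820/3 - 1*(-2051) = 1820/3 + 2051 = 7973/3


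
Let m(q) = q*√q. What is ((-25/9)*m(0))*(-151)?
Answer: 0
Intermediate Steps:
m(q) = q^(3/2)
((-25/9)*m(0))*(-151) = ((-25/9)*0^(3/2))*(-151) = (-25*⅑*0)*(-151) = -25/9*0*(-151) = 0*(-151) = 0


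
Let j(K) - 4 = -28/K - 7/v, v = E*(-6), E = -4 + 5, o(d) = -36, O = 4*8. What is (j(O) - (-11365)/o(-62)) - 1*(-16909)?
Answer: 1195027/72 ≈ 16598.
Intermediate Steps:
O = 32
E = 1
v = -6 (v = 1*(-6) = -6)
j(K) = 31/6 - 28/K (j(K) = 4 + (-28/K - 7/(-6)) = 4 + (-28/K - 7*(-⅙)) = 4 + (-28/K + 7/6) = 4 + (7/6 - 28/K) = 31/6 - 28/K)
(j(O) - (-11365)/o(-62)) - 1*(-16909) = ((31/6 - 28/32) - (-11365)/(-36)) - 1*(-16909) = ((31/6 - 28*1/32) - (-11365)*(-1)/36) + 16909 = ((31/6 - 7/8) - 1*11365/36) + 16909 = (103/24 - 11365/36) + 16909 = -22421/72 + 16909 = 1195027/72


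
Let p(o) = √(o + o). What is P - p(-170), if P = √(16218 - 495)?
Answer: 3*√1747 - 2*I*√85 ≈ 125.39 - 18.439*I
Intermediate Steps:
p(o) = √2*√o (p(o) = √(2*o) = √2*√o)
P = 3*√1747 (P = √15723 = 3*√1747 ≈ 125.39)
P - p(-170) = 3*√1747 - √2*√(-170) = 3*√1747 - √2*I*√170 = 3*√1747 - 2*I*√85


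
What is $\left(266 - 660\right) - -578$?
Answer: $184$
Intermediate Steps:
$\left(266 - 660\right) - -578 = -394 + \left(-333 + 911\right) = -394 + 578 = 184$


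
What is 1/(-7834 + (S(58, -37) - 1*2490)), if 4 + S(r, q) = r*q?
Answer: -1/12474 ≈ -8.0167e-5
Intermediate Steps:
S(r, q) = -4 + q*r (S(r, q) = -4 + r*q = -4 + q*r)
1/(-7834 + (S(58, -37) - 1*2490)) = 1/(-7834 + ((-4 - 37*58) - 1*2490)) = 1/(-7834 + ((-4 - 2146) - 2490)) = 1/(-7834 + (-2150 - 2490)) = 1/(-7834 - 4640) = 1/(-12474) = -1/12474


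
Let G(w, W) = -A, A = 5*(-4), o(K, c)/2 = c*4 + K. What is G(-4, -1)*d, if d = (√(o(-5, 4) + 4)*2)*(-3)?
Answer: -120*√26 ≈ -611.88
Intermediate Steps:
o(K, c) = 2*K + 8*c (o(K, c) = 2*(c*4 + K) = 2*(4*c + K) = 2*(K + 4*c) = 2*K + 8*c)
A = -20
d = -6*√26 (d = (√((2*(-5) + 8*4) + 4)*2)*(-3) = (√((-10 + 32) + 4)*2)*(-3) = (√(22 + 4)*2)*(-3) = (√26*2)*(-3) = (2*√26)*(-3) = -6*√26 ≈ -30.594)
G(w, W) = 20 (G(w, W) = -1*(-20) = 20)
G(-4, -1)*d = 20*(-6*√26) = -120*√26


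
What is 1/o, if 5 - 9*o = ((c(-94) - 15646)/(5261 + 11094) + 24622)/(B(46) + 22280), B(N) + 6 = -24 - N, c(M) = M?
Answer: 326831778/141305503 ≈ 2.3129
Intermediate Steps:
B(N) = -30 - N (B(N) = -6 + (-24 - N) = -30 - N)
o = 141305503/326831778 (o = 5/9 - ((-94 - 15646)/(5261 + 11094) + 24622)/(9*((-30 - 1*46) + 22280)) = 5/9 - (-15740/16355 + 24622)/(9*((-30 - 46) + 22280)) = 5/9 - (-15740*1/16355 + 24622)/(9*(-76 + 22280)) = 5/9 - (-3148/3271 + 24622)/(9*22204) = 5/9 - 26845138/(9813*22204) = 5/9 - 1/9*40267707/36314642 = 5/9 - 13422569/108943926 = 141305503/326831778 ≈ 0.43235)
1/o = 1/(141305503/326831778) = 326831778/141305503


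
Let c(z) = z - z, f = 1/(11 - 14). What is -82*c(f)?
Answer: 0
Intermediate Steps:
f = -⅓ (f = 1/(-3) = -⅓ ≈ -0.33333)
c(z) = 0
-82*c(f) = -82*0 = 0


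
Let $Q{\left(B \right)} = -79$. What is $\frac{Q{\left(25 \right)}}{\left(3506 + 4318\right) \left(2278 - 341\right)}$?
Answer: $- \frac{79}{15155088} \approx -5.2128 \cdot 10^{-6}$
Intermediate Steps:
$\frac{Q{\left(25 \right)}}{\left(3506 + 4318\right) \left(2278 - 341\right)} = - \frac{79}{\left(3506 + 4318\right) \left(2278 - 341\right)} = - \frac{79}{7824 \cdot 1937} = - \frac{79}{15155088}$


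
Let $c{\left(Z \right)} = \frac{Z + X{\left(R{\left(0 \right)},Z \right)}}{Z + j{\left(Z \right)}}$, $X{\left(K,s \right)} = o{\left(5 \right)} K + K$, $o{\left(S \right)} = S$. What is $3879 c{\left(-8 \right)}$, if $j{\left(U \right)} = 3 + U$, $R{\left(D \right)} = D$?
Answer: $\frac{31032}{13} \approx 2387.1$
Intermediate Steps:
$X{\left(K,s \right)} = 6 K$ ($X{\left(K,s \right)} = 5 K + K = 6 K$)
$c{\left(Z \right)} = \frac{Z}{3 + 2 Z}$ ($c{\left(Z \right)} = \frac{Z + 6 \cdot 0}{Z + \left(3 + Z\right)} = \frac{Z + 0}{3 + 2 Z} = \frac{Z}{3 + 2 Z}$)
$3879 c{\left(-8 \right)} = 3879 \left(- \frac{8}{3 + 2 \left(-8\right)}\right) = 3879 \left(- \frac{8}{3 - 16}\right) = 3879 \left(- \frac{8}{-13}\right) = 3879 \left(\left(-8\right) \left(- \frac{1}{13}\right)\right) = 3879 \cdot \frac{8}{13} = \frac{31032}{13}$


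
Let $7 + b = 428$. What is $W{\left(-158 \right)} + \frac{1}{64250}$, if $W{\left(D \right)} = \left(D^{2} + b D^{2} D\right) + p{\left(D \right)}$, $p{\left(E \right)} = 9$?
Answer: $- \frac{106689076850749}{64250} \approx -1.6605 \cdot 10^{9}$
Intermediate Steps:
$b = 421$ ($b = -7 + 428 = 421$)
$W{\left(D \right)} = 9 + D^{2} + 421 D^{3}$ ($W{\left(D \right)} = \left(D^{2} + 421 D^{2} D\right) + 9 = \left(D^{2} + 421 D^{3}\right) + 9 = 9 + D^{2} + 421 D^{3}$)
$W{\left(-158 \right)} + \frac{1}{64250} = \left(9 + \left(-158\right)^{2} + 421 \left(-158\right)^{3}\right) + \frac{1}{64250} = \left(9 + 24964 + 421 \left(-3944312\right)\right) + \frac{1}{64250} = \left(9 + 24964 - 1660555352\right) + \frac{1}{64250} = -1660530379 + \frac{1}{64250} = - \frac{106689076850749}{64250}$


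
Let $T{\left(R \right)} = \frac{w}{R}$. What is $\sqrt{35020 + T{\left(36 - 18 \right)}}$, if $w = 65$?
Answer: $\frac{5 \sqrt{50434}}{6} \approx 187.15$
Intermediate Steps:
$T{\left(R \right)} = \frac{65}{R}$
$\sqrt{35020 + T{\left(36 - 18 \right)}} = \sqrt{35020 + \frac{65}{36 - 18}} = \sqrt{35020 + \frac{65}{18}} = \sqrt{\frac{630425}{18}} = \frac{5 \sqrt{50434}}{6}$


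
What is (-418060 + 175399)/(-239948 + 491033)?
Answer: -80887/83695 ≈ -0.96645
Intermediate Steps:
(-418060 + 175399)/(-239948 + 491033) = -242661/251085 = -242661*1/251085 = -80887/83695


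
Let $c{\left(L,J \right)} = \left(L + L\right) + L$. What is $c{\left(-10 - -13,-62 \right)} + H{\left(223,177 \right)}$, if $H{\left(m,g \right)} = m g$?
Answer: $39480$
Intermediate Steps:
$c{\left(L,J \right)} = 3 L$ ($c{\left(L,J \right)} = 2 L + L = 3 L$)
$H{\left(m,g \right)} = g m$
$c{\left(-10 - -13,-62 \right)} + H{\left(223,177 \right)} = 3 \left(-10 - -13\right) + 177 \cdot 223 = 3 \left(-10 + 13\right) + 39471 = 3 \cdot 3 + 39471 = 9 + 39471 = 39480$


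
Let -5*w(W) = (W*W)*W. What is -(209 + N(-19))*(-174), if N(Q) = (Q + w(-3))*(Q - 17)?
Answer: 607782/5 ≈ 1.2156e+5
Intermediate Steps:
w(W) = -W³/5 (w(W) = -W*W*W/5 = -W²*W/5 = -W³/5)
N(Q) = (-17 + Q)*(27/5 + Q) (N(Q) = (Q - ⅕*(-3)³)*(Q - 17) = (Q - ⅕*(-27))*(-17 + Q) = (Q + 27/5)*(-17 + Q) = (27/5 + Q)*(-17 + Q) = (-17 + Q)*(27/5 + Q))
-(209 + N(-19))*(-174) = -(209 + (-459/5 + (-19)² - 58/5*(-19)))*(-174) = -(209 + (-459/5 + 361 + 1102/5))*(-174) = -(209 + 2448/5)*(-174) = -3493*(-174)/5 = -1*(-607782/5) = 607782/5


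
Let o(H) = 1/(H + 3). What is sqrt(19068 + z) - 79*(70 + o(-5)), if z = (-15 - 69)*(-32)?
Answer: -10981/2 + 14*sqrt(111) ≈ -5343.0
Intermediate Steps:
o(H) = 1/(3 + H)
z = 2688 (z = -84*(-32) = 2688)
sqrt(19068 + z) - 79*(70 + o(-5)) = sqrt(19068 + 2688) - 79*(70 + 1/(3 - 5)) = sqrt(21756) - 79*(70 + 1/(-2)) = 14*sqrt(111) - 79*(70 - 1/2) = 14*sqrt(111) - 79*139/2 = 14*sqrt(111) - 10981/2 = -10981/2 + 14*sqrt(111)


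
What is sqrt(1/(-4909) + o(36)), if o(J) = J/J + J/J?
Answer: sqrt(48191653)/4909 ≈ 1.4141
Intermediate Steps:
o(J) = 2 (o(J) = 1 + 1 = 2)
sqrt(1/(-4909) + o(36)) = sqrt(1/(-4909) + 2) = sqrt(-1/4909 + 2) = sqrt(9817/4909) = sqrt(48191653)/4909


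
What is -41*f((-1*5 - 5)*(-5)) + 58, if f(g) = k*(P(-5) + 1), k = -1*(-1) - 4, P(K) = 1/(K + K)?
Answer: 1687/10 ≈ 168.70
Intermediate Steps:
P(K) = 1/(2*K)
k = -3 (k = 1 - 4 = -3)
f(g) = -27/10 (f(g) = -3*((½)/(-5) + 1) = -3*((½)*(-⅕) + 1) = -3*(-⅒ + 1) = -3*9/10 = -27/10)
-41*f((-1*5 - 5)*(-5)) + 58 = -41*(-27/10) + 58 = 1107/10 + 58 = 1687/10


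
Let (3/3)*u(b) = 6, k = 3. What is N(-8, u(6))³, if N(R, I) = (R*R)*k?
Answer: 7077888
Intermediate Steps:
u(b) = 6
N(R, I) = 3*R² (N(R, I) = (R*R)*3 = R²*3 = 3*R²)
N(-8, u(6))³ = (3*(-8)²)³ = (3*64)³ = 192³ = 7077888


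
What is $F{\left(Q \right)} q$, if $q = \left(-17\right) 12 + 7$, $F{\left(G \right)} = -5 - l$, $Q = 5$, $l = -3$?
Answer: $394$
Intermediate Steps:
$F{\left(G \right)} = -2$ ($F{\left(G \right)} = -5 - -3 = -5 + 3 = -2$)
$q = -197$ ($q = -204 + 7 = -197$)
$F{\left(Q \right)} q = \left(-2\right) \left(-197\right) = 394$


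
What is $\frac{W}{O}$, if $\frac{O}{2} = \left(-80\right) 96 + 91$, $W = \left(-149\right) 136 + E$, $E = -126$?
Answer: $\frac{10195}{7589} \approx 1.3434$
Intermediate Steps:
$W = -20390$ ($W = \left(-149\right) 136 - 126 = -20264 - 126 = -20390$)
$O = -15178$ ($O = 2 \left(\left(-80\right) 96 + 91\right) = 2 \left(-7680 + 91\right) = 2 \left(-7589\right) = -15178$)
$\frac{W}{O} = - \frac{20390}{-15178} = \left(-20390\right) \left(- \frac{1}{15178}\right) = \frac{10195}{7589}$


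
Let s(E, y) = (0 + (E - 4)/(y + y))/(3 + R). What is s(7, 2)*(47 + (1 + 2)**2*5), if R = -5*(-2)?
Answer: 69/13 ≈ 5.3077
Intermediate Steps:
R = 10
s(E, y) = (-4 + E)/(26*y) (s(E, y) = (0 + (E - 4)/(y + y))/(3 + 10) = (0 + (-4 + E)/((2*y)))/13 = (0 + (-4 + E)*(1/(2*y)))*(1/13) = (0 + (-4 + E)/(2*y))*(1/13) = ((-4 + E)/(2*y))*(1/13) = (-4 + E)/(26*y))
s(7, 2)*(47 + (1 + 2)**2*5) = ((1/26)*(-4 + 7)/2)*(47 + (1 + 2)**2*5) = ((1/26)*(1/2)*3)*(47 + 3**2*5) = 3*(47 + 9*5)/52 = 3*(47 + 45)/52 = (3/52)*92 = 69/13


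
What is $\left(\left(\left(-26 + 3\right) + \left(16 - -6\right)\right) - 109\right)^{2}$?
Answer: $12100$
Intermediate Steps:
$\left(\left(\left(-26 + 3\right) + \left(16 - -6\right)\right) - 109\right)^{2} = \left(\left(-23 + \left(16 + 6\right)\right) - 109\right)^{2} = \left(\left(-23 + 22\right) - 109\right)^{2} = \left(-1 - 109\right)^{2} = \left(-110\right)^{2} = 12100$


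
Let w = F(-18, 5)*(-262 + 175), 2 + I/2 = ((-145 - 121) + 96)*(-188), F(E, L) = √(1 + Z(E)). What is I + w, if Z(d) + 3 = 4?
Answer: 63916 - 87*√2 ≈ 63793.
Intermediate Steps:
Z(d) = 1 (Z(d) = -3 + 4 = 1)
F(E, L) = √2 (F(E, L) = √(1 + 1) = √2)
I = 63916 (I = -4 + 2*(((-145 - 121) + 96)*(-188)) = -4 + 2*((-266 + 96)*(-188)) = -4 + 2*(-170*(-188)) = -4 + 2*31960 = -4 + 63920 = 63916)
w = -87*√2 (w = √2*(-262 + 175) = √2*(-87) = -87*√2 ≈ -123.04)
I + w = 63916 - 87*√2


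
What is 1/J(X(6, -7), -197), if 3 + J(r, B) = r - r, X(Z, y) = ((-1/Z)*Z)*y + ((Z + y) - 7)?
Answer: -⅓ ≈ -0.33333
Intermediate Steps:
X(Z, y) = -7 + Z (X(Z, y) = -y + (-7 + Z + y) = -7 + Z)
J(r, B) = -3 (J(r, B) = -3 + (r - r) = -3 + 0 = -3)
1/J(X(6, -7), -197) = 1/(-3) = -⅓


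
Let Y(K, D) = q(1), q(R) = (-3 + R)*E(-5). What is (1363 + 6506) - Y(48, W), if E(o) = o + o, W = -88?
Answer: 7849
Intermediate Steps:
E(o) = 2*o
q(R) = 30 - 10*R (q(R) = (-3 + R)*(2*(-5)) = (-3 + R)*(-10) = 30 - 10*R)
Y(K, D) = 20 (Y(K, D) = 30 - 10*1 = 30 - 10 = 20)
(1363 + 6506) - Y(48, W) = (1363 + 6506) - 1*20 = 7869 - 20 = 7849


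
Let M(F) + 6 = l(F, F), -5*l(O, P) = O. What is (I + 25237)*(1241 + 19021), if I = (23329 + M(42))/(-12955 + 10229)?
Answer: 3483683519547/6815 ≈ 5.1118e+8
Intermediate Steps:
l(O, P) = -O/5
M(F) = -6 - F/5
I = -116573/13630 (I = (23329 + (-6 - 1/5*42))/(-12955 + 10229) = (23329 + (-6 - 42/5))/(-2726) = (23329 - 72/5)*(-1/2726) = (116573/5)*(-1/2726) = -116573/13630 ≈ -8.5527)
(I + 25237)*(1241 + 19021) = (-116573/13630 + 25237)*(1241 + 19021) = (343863737/13630)*20262 = 3483683519547/6815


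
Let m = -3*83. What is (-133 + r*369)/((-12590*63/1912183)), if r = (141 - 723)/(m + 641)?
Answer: 36453583543/22208760 ≈ 1641.4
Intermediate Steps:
m = -249
r = -291/196 (r = (141 - 723)/(-249 + 641) = -582/392 = -582*1/392 = -291/196 ≈ -1.4847)
(-133 + r*369)/((-12590*63/1912183)) = (-133 - 291/196*369)/((-12590*63/1912183)) = (-133 - 107379/196)/((-793170*1/1912183)) = -133447/(196*(-113310/273169)) = -133447/196*(-273169/113310) = 36453583543/22208760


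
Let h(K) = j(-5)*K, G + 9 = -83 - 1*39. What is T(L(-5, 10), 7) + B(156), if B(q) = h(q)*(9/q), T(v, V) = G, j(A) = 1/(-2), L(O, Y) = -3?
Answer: -271/2 ≈ -135.50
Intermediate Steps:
j(A) = -½
G = -131 (G = -9 + (-83 - 1*39) = -9 + (-83 - 39) = -9 - 122 = -131)
h(K) = -K/2
T(v, V) = -131
B(q) = -9/2 (B(q) = (-q/2)*(9/q) = -9/2)
T(L(-5, 10), 7) + B(156) = -131 - 9/2 = -271/2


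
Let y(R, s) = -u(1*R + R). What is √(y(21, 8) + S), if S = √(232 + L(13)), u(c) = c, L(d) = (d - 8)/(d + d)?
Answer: √(-28392 + 26*√156962)/26 ≈ 5.1732*I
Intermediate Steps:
L(d) = (-8 + d)/(2*d) (L(d) = (-8 + d)/((2*d)) = (-8 + d)*(1/(2*d)) = (-8 + d)/(2*d))
y(R, s) = -2*R (y(R, s) = -(1*R + R) = -(R + R) = -2*R)
S = √156962/26 (S = √(232 + (½)*(-8 + 13)/13) = √(232 + (½)*(1/13)*5) = √(232 + 5/26) = √(6037/26) = √156962/26 ≈ 15.238)
√(y(21, 8) + S) = √(-2*21 + √156962/26) = √(-42 + √156962/26)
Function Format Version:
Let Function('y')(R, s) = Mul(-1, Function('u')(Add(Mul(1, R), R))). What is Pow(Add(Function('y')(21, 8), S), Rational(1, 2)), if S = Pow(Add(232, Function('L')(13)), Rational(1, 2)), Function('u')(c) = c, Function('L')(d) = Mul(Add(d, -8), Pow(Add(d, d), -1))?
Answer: Mul(Rational(1, 26), Pow(Add(-28392, Mul(26, Pow(156962, Rational(1, 2)))), Rational(1, 2))) ≈ Mul(5.1732, I)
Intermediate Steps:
Function('L')(d) = Mul(Rational(1, 2), Pow(d, -1), Add(-8, d)) (Function('L')(d) = Mul(Add(-8, d), Pow(Mul(2, d), -1)) = Mul(Add(-8, d), Mul(Rational(1, 2), Pow(d, -1))) = Mul(Rational(1, 2), Pow(d, -1), Add(-8, d)))
Function('y')(R, s) = Mul(-2, R) (Function('y')(R, s) = Mul(-1, Add(Mul(1, R), R)) = Mul(-1, Add(R, R)) = Mul(-1, Mul(2, R)) = Mul(-2, R))
S = Mul(Rational(1, 26), Pow(156962, Rational(1, 2))) (S = Pow(Add(232, Mul(Rational(1, 2), Pow(13, -1), Add(-8, 13))), Rational(1, 2)) = Pow(Add(232, Mul(Rational(1, 2), Rational(1, 13), 5)), Rational(1, 2)) = Pow(Add(232, Rational(5, 26)), Rational(1, 2)) = Pow(Rational(6037, 26), Rational(1, 2)) = Mul(Rational(1, 26), Pow(156962, Rational(1, 2))) ≈ 15.238)
Pow(Add(Function('y')(21, 8), S), Rational(1, 2)) = Pow(Add(Mul(-2, 21), Mul(Rational(1, 26), Pow(156962, Rational(1, 2)))), Rational(1, 2)) = Pow(Add(-42, Mul(Rational(1, 26), Pow(156962, Rational(1, 2)))), Rational(1, 2))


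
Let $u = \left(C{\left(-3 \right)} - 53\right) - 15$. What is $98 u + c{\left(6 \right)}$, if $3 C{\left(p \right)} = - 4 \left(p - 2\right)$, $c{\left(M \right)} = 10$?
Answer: $- \frac{18002}{3} \approx -6000.7$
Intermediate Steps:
$C{\left(p \right)} = \frac{8}{3} - \frac{4 p}{3}$ ($C{\left(p \right)} = \frac{\left(-4\right) \left(p - 2\right)}{3} = \frac{\left(-4\right) \left(-2 + p\right)}{3} = \frac{8 - 4 p}{3} = \frac{8}{3} - \frac{4 p}{3}$)
$u = - \frac{184}{3}$ ($u = \left(\left(\frac{8}{3} - -4\right) - 53\right) - 15 = \left(\left(\frac{8}{3} + 4\right) - 53\right) - 15 = \left(\frac{20}{3} - 53\right) - 15 = - \frac{139}{3} - 15 = - \frac{184}{3} \approx -61.333$)
$98 u + c{\left(6 \right)} = 98 \left(- \frac{184}{3}\right) + 10 = - \frac{18032}{3} + 10 = - \frac{18002}{3}$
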